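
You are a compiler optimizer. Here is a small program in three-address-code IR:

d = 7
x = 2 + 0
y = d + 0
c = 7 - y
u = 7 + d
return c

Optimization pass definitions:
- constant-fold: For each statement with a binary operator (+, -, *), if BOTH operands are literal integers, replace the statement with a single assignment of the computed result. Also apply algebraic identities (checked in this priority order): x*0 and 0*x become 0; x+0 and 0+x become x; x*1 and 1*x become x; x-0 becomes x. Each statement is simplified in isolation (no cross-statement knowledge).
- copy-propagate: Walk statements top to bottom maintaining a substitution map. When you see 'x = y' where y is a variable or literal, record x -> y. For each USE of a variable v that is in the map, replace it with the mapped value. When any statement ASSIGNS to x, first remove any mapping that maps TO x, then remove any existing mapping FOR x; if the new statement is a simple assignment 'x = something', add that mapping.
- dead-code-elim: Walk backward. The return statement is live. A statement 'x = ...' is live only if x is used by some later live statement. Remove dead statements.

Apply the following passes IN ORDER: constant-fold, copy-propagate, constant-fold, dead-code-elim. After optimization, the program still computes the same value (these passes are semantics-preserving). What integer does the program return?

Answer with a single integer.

Answer: 0

Derivation:
Initial IR:
  d = 7
  x = 2 + 0
  y = d + 0
  c = 7 - y
  u = 7 + d
  return c
After constant-fold (6 stmts):
  d = 7
  x = 2
  y = d
  c = 7 - y
  u = 7 + d
  return c
After copy-propagate (6 stmts):
  d = 7
  x = 2
  y = 7
  c = 7 - 7
  u = 7 + 7
  return c
After constant-fold (6 stmts):
  d = 7
  x = 2
  y = 7
  c = 0
  u = 14
  return c
After dead-code-elim (2 stmts):
  c = 0
  return c
Evaluate:
  d = 7  =>  d = 7
  x = 2 + 0  =>  x = 2
  y = d + 0  =>  y = 7
  c = 7 - y  =>  c = 0
  u = 7 + d  =>  u = 14
  return c = 0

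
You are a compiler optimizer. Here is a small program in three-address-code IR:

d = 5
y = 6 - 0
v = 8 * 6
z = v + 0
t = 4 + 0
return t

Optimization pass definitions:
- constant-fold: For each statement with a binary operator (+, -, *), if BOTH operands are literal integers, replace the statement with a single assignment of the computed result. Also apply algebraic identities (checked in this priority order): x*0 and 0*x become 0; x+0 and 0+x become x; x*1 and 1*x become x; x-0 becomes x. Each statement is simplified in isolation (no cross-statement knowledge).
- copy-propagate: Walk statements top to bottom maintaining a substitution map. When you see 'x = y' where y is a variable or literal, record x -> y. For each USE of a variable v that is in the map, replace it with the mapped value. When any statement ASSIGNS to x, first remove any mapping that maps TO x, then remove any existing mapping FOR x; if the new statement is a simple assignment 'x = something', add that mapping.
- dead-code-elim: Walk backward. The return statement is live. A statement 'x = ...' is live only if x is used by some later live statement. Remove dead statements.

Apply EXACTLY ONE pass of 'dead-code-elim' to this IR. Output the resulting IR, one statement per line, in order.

Applying dead-code-elim statement-by-statement:
  [6] return t  -> KEEP (return); live=['t']
  [5] t = 4 + 0  -> KEEP; live=[]
  [4] z = v + 0  -> DEAD (z not live)
  [3] v = 8 * 6  -> DEAD (v not live)
  [2] y = 6 - 0  -> DEAD (y not live)
  [1] d = 5  -> DEAD (d not live)
Result (2 stmts):
  t = 4 + 0
  return t

Answer: t = 4 + 0
return t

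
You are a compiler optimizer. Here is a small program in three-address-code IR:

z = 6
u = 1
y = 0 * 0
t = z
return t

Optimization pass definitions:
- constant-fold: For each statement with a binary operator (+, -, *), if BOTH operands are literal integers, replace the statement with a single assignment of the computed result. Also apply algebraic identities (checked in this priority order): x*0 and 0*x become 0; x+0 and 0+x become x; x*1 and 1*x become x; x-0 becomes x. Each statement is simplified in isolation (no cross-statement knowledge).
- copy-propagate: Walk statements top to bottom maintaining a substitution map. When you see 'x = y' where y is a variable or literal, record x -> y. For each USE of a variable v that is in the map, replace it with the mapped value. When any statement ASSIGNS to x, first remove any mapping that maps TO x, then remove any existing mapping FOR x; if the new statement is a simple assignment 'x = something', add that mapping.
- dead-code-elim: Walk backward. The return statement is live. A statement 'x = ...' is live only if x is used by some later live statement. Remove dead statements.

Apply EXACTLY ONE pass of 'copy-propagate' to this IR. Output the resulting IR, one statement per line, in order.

Answer: z = 6
u = 1
y = 0 * 0
t = 6
return 6

Derivation:
Applying copy-propagate statement-by-statement:
  [1] z = 6  (unchanged)
  [2] u = 1  (unchanged)
  [3] y = 0 * 0  (unchanged)
  [4] t = z  -> t = 6
  [5] return t  -> return 6
Result (5 stmts):
  z = 6
  u = 1
  y = 0 * 0
  t = 6
  return 6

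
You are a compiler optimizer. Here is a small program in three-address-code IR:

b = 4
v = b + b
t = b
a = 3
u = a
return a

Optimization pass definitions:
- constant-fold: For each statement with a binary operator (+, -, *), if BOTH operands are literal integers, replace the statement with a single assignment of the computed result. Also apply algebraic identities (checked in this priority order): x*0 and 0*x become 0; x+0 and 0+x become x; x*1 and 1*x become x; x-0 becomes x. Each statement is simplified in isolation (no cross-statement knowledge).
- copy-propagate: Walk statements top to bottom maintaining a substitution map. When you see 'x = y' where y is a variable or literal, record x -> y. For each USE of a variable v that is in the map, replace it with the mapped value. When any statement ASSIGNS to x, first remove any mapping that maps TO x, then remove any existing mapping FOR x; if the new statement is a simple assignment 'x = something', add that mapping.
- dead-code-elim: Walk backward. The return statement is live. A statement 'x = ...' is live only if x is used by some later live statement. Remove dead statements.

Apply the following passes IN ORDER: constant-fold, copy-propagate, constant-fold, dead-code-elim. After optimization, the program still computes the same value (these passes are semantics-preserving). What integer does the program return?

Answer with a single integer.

Initial IR:
  b = 4
  v = b + b
  t = b
  a = 3
  u = a
  return a
After constant-fold (6 stmts):
  b = 4
  v = b + b
  t = b
  a = 3
  u = a
  return a
After copy-propagate (6 stmts):
  b = 4
  v = 4 + 4
  t = 4
  a = 3
  u = 3
  return 3
After constant-fold (6 stmts):
  b = 4
  v = 8
  t = 4
  a = 3
  u = 3
  return 3
After dead-code-elim (1 stmts):
  return 3
Evaluate:
  b = 4  =>  b = 4
  v = b + b  =>  v = 8
  t = b  =>  t = 4
  a = 3  =>  a = 3
  u = a  =>  u = 3
  return a = 3

Answer: 3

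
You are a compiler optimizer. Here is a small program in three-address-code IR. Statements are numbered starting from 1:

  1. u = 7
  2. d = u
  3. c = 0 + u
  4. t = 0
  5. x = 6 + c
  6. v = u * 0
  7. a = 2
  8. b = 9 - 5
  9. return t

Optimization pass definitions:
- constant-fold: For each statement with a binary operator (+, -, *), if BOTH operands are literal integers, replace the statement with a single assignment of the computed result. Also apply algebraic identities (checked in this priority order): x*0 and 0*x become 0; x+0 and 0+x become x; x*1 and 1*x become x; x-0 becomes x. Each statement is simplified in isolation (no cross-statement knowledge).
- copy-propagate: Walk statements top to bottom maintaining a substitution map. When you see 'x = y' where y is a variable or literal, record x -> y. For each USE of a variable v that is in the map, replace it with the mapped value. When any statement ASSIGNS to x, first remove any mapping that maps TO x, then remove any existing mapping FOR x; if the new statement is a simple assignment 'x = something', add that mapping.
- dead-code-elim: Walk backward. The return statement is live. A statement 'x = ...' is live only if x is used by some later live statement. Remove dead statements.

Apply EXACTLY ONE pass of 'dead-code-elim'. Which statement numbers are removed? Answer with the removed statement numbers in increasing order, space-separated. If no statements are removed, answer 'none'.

Backward liveness scan:
Stmt 1 'u = 7': DEAD (u not in live set [])
Stmt 2 'd = u': DEAD (d not in live set [])
Stmt 3 'c = 0 + u': DEAD (c not in live set [])
Stmt 4 't = 0': KEEP (t is live); live-in = []
Stmt 5 'x = 6 + c': DEAD (x not in live set ['t'])
Stmt 6 'v = u * 0': DEAD (v not in live set ['t'])
Stmt 7 'a = 2': DEAD (a not in live set ['t'])
Stmt 8 'b = 9 - 5': DEAD (b not in live set ['t'])
Stmt 9 'return t': KEEP (return); live-in = ['t']
Removed statement numbers: [1, 2, 3, 5, 6, 7, 8]
Surviving IR:
  t = 0
  return t

Answer: 1 2 3 5 6 7 8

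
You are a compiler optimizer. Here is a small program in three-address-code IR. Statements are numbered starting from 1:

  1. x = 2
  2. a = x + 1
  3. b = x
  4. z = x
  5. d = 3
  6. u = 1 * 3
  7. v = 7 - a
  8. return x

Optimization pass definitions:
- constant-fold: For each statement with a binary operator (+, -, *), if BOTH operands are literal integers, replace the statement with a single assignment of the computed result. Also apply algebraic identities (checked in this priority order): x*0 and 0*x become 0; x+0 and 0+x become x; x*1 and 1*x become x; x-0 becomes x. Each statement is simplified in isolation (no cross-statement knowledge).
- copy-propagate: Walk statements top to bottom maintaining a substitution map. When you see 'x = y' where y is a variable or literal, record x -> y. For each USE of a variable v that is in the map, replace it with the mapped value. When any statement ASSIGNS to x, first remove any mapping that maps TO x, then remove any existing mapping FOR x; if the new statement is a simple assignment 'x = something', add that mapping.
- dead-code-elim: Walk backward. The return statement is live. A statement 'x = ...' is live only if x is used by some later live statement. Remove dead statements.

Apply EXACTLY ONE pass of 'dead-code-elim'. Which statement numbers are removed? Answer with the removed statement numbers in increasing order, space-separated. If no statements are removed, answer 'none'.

Answer: 2 3 4 5 6 7

Derivation:
Backward liveness scan:
Stmt 1 'x = 2': KEEP (x is live); live-in = []
Stmt 2 'a = x + 1': DEAD (a not in live set ['x'])
Stmt 3 'b = x': DEAD (b not in live set ['x'])
Stmt 4 'z = x': DEAD (z not in live set ['x'])
Stmt 5 'd = 3': DEAD (d not in live set ['x'])
Stmt 6 'u = 1 * 3': DEAD (u not in live set ['x'])
Stmt 7 'v = 7 - a': DEAD (v not in live set ['x'])
Stmt 8 'return x': KEEP (return); live-in = ['x']
Removed statement numbers: [2, 3, 4, 5, 6, 7]
Surviving IR:
  x = 2
  return x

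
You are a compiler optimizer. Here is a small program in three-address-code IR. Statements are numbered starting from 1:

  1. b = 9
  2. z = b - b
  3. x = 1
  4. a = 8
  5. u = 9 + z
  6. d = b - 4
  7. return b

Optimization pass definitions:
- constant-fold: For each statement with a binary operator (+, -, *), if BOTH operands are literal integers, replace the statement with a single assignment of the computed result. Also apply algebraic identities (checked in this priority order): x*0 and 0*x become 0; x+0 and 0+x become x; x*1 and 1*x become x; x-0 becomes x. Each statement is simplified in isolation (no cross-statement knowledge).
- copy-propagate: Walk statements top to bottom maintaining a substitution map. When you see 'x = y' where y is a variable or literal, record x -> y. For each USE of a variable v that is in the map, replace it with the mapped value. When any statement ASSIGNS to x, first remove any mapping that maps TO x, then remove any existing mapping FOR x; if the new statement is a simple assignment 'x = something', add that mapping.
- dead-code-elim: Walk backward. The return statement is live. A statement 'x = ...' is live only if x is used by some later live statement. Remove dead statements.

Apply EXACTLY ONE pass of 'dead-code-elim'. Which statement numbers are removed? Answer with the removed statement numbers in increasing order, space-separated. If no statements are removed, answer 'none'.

Answer: 2 3 4 5 6

Derivation:
Backward liveness scan:
Stmt 1 'b = 9': KEEP (b is live); live-in = []
Stmt 2 'z = b - b': DEAD (z not in live set ['b'])
Stmt 3 'x = 1': DEAD (x not in live set ['b'])
Stmt 4 'a = 8': DEAD (a not in live set ['b'])
Stmt 5 'u = 9 + z': DEAD (u not in live set ['b'])
Stmt 6 'd = b - 4': DEAD (d not in live set ['b'])
Stmt 7 'return b': KEEP (return); live-in = ['b']
Removed statement numbers: [2, 3, 4, 5, 6]
Surviving IR:
  b = 9
  return b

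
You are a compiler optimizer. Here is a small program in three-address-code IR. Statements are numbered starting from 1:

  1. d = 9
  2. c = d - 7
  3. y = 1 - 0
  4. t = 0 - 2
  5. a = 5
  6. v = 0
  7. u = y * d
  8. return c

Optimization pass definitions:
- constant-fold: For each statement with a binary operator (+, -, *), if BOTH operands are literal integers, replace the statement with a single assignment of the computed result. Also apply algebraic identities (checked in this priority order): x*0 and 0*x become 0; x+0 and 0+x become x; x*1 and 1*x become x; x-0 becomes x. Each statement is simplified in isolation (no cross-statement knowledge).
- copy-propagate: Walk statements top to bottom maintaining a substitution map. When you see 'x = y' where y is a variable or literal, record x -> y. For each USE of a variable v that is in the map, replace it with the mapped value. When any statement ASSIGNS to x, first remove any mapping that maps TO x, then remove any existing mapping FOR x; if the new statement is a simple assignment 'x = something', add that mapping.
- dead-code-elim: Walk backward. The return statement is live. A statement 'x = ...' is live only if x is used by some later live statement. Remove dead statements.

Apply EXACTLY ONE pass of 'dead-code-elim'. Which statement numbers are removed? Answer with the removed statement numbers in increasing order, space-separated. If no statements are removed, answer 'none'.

Backward liveness scan:
Stmt 1 'd = 9': KEEP (d is live); live-in = []
Stmt 2 'c = d - 7': KEEP (c is live); live-in = ['d']
Stmt 3 'y = 1 - 0': DEAD (y not in live set ['c'])
Stmt 4 't = 0 - 2': DEAD (t not in live set ['c'])
Stmt 5 'a = 5': DEAD (a not in live set ['c'])
Stmt 6 'v = 0': DEAD (v not in live set ['c'])
Stmt 7 'u = y * d': DEAD (u not in live set ['c'])
Stmt 8 'return c': KEEP (return); live-in = ['c']
Removed statement numbers: [3, 4, 5, 6, 7]
Surviving IR:
  d = 9
  c = d - 7
  return c

Answer: 3 4 5 6 7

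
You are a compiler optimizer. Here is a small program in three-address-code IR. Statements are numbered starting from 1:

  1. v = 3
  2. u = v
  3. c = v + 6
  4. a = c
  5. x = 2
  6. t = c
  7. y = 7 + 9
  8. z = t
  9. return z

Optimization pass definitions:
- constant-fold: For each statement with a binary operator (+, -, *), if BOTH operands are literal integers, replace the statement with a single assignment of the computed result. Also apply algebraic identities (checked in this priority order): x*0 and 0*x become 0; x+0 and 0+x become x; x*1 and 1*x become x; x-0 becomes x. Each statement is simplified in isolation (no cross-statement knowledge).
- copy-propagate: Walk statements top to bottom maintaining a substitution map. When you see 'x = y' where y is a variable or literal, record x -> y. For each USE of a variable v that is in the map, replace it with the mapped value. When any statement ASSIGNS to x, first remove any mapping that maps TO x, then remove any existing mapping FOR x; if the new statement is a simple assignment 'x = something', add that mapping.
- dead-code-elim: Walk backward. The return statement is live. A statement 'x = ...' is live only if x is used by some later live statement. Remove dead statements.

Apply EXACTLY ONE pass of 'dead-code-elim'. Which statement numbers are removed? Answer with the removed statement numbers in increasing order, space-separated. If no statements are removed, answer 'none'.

Answer: 2 4 5 7

Derivation:
Backward liveness scan:
Stmt 1 'v = 3': KEEP (v is live); live-in = []
Stmt 2 'u = v': DEAD (u not in live set ['v'])
Stmt 3 'c = v + 6': KEEP (c is live); live-in = ['v']
Stmt 4 'a = c': DEAD (a not in live set ['c'])
Stmt 5 'x = 2': DEAD (x not in live set ['c'])
Stmt 6 't = c': KEEP (t is live); live-in = ['c']
Stmt 7 'y = 7 + 9': DEAD (y not in live set ['t'])
Stmt 8 'z = t': KEEP (z is live); live-in = ['t']
Stmt 9 'return z': KEEP (return); live-in = ['z']
Removed statement numbers: [2, 4, 5, 7]
Surviving IR:
  v = 3
  c = v + 6
  t = c
  z = t
  return z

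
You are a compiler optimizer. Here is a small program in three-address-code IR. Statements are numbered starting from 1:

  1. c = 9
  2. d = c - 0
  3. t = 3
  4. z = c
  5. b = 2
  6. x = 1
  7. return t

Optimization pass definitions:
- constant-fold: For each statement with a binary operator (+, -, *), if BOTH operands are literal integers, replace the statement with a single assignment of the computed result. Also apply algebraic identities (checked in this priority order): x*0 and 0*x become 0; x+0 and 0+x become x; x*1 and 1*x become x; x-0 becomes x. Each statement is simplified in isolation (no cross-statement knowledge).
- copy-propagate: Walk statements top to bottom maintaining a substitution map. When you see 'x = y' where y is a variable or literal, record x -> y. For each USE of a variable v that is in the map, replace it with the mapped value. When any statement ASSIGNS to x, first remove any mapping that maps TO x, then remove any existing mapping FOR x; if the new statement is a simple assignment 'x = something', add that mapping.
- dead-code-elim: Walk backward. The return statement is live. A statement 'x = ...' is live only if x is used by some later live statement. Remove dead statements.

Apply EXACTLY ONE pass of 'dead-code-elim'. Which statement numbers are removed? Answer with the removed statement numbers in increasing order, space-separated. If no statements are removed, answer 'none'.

Backward liveness scan:
Stmt 1 'c = 9': DEAD (c not in live set [])
Stmt 2 'd = c - 0': DEAD (d not in live set [])
Stmt 3 't = 3': KEEP (t is live); live-in = []
Stmt 4 'z = c': DEAD (z not in live set ['t'])
Stmt 5 'b = 2': DEAD (b not in live set ['t'])
Stmt 6 'x = 1': DEAD (x not in live set ['t'])
Stmt 7 'return t': KEEP (return); live-in = ['t']
Removed statement numbers: [1, 2, 4, 5, 6]
Surviving IR:
  t = 3
  return t

Answer: 1 2 4 5 6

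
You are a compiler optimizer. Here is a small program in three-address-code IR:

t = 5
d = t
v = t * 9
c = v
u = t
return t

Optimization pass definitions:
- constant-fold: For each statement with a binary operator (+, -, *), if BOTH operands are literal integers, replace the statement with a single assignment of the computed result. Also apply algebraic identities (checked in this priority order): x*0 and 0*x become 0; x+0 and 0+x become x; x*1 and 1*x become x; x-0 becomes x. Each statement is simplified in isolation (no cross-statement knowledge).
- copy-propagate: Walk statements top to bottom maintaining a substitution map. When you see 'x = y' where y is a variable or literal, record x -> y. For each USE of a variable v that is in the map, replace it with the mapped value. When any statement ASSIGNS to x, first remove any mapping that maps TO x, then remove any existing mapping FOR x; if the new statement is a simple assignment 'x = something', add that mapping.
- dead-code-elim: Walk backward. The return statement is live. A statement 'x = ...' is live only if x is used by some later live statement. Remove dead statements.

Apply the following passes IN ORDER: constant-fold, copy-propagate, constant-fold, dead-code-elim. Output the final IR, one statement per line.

Initial IR:
  t = 5
  d = t
  v = t * 9
  c = v
  u = t
  return t
After constant-fold (6 stmts):
  t = 5
  d = t
  v = t * 9
  c = v
  u = t
  return t
After copy-propagate (6 stmts):
  t = 5
  d = 5
  v = 5 * 9
  c = v
  u = 5
  return 5
After constant-fold (6 stmts):
  t = 5
  d = 5
  v = 45
  c = v
  u = 5
  return 5
After dead-code-elim (1 stmts):
  return 5

Answer: return 5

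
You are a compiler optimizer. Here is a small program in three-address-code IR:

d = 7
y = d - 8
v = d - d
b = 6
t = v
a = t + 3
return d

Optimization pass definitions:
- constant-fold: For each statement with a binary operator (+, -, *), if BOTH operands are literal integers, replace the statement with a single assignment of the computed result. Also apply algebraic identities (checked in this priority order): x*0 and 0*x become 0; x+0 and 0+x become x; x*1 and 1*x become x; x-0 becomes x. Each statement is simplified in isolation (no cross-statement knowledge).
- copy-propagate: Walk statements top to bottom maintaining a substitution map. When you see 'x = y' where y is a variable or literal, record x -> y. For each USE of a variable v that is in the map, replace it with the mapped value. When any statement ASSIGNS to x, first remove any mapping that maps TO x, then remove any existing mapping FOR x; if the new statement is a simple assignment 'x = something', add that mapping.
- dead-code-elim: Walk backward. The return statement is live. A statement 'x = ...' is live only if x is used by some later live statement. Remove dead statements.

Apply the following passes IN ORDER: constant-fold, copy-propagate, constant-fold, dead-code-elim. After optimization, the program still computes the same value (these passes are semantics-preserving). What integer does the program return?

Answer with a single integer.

Answer: 7

Derivation:
Initial IR:
  d = 7
  y = d - 8
  v = d - d
  b = 6
  t = v
  a = t + 3
  return d
After constant-fold (7 stmts):
  d = 7
  y = d - 8
  v = d - d
  b = 6
  t = v
  a = t + 3
  return d
After copy-propagate (7 stmts):
  d = 7
  y = 7 - 8
  v = 7 - 7
  b = 6
  t = v
  a = v + 3
  return 7
After constant-fold (7 stmts):
  d = 7
  y = -1
  v = 0
  b = 6
  t = v
  a = v + 3
  return 7
After dead-code-elim (1 stmts):
  return 7
Evaluate:
  d = 7  =>  d = 7
  y = d - 8  =>  y = -1
  v = d - d  =>  v = 0
  b = 6  =>  b = 6
  t = v  =>  t = 0
  a = t + 3  =>  a = 3
  return d = 7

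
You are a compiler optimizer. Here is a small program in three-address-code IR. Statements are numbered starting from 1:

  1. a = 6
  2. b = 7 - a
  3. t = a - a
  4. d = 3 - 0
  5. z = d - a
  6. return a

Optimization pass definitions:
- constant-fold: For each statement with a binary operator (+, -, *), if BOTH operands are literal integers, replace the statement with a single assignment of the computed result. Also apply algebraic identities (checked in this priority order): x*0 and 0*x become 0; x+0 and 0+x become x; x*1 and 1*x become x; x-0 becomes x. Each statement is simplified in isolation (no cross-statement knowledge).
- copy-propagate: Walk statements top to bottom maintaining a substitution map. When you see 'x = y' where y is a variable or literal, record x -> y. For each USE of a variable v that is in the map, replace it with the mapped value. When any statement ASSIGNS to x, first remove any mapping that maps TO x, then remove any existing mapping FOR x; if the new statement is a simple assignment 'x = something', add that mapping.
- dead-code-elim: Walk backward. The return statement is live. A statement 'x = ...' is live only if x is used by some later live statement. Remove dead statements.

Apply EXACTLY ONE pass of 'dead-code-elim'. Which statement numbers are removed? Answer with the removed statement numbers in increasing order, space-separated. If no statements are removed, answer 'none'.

Backward liveness scan:
Stmt 1 'a = 6': KEEP (a is live); live-in = []
Stmt 2 'b = 7 - a': DEAD (b not in live set ['a'])
Stmt 3 't = a - a': DEAD (t not in live set ['a'])
Stmt 4 'd = 3 - 0': DEAD (d not in live set ['a'])
Stmt 5 'z = d - a': DEAD (z not in live set ['a'])
Stmt 6 'return a': KEEP (return); live-in = ['a']
Removed statement numbers: [2, 3, 4, 5]
Surviving IR:
  a = 6
  return a

Answer: 2 3 4 5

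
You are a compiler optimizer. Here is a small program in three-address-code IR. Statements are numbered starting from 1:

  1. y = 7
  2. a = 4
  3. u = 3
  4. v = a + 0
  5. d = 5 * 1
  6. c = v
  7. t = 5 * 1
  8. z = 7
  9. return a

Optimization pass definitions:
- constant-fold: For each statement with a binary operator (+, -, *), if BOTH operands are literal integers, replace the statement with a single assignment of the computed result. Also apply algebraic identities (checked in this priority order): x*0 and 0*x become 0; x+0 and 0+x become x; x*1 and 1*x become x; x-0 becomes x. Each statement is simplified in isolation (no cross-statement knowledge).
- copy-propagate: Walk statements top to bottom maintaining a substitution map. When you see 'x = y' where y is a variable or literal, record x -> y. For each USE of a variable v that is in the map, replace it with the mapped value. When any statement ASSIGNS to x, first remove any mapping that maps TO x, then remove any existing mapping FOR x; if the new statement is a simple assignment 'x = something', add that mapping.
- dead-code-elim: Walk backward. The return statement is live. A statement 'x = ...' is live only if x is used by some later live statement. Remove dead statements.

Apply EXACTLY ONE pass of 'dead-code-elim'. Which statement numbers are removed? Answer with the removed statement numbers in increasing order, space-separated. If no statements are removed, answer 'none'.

Answer: 1 3 4 5 6 7 8

Derivation:
Backward liveness scan:
Stmt 1 'y = 7': DEAD (y not in live set [])
Stmt 2 'a = 4': KEEP (a is live); live-in = []
Stmt 3 'u = 3': DEAD (u not in live set ['a'])
Stmt 4 'v = a + 0': DEAD (v not in live set ['a'])
Stmt 5 'd = 5 * 1': DEAD (d not in live set ['a'])
Stmt 6 'c = v': DEAD (c not in live set ['a'])
Stmt 7 't = 5 * 1': DEAD (t not in live set ['a'])
Stmt 8 'z = 7': DEAD (z not in live set ['a'])
Stmt 9 'return a': KEEP (return); live-in = ['a']
Removed statement numbers: [1, 3, 4, 5, 6, 7, 8]
Surviving IR:
  a = 4
  return a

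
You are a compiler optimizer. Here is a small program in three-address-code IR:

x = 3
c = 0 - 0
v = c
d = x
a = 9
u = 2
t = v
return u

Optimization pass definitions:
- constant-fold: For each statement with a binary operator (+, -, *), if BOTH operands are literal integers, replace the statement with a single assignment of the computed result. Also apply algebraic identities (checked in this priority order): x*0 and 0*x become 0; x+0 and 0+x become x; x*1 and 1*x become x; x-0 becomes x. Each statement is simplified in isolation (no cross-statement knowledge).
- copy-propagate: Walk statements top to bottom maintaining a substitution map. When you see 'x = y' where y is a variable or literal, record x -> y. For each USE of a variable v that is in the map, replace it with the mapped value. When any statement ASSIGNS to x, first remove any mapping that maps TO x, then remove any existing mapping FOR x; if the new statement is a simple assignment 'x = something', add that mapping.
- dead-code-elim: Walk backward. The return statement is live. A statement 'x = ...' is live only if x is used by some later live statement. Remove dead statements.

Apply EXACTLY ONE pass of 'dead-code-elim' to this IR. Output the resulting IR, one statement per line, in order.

Answer: u = 2
return u

Derivation:
Applying dead-code-elim statement-by-statement:
  [8] return u  -> KEEP (return); live=['u']
  [7] t = v  -> DEAD (t not live)
  [6] u = 2  -> KEEP; live=[]
  [5] a = 9  -> DEAD (a not live)
  [4] d = x  -> DEAD (d not live)
  [3] v = c  -> DEAD (v not live)
  [2] c = 0 - 0  -> DEAD (c not live)
  [1] x = 3  -> DEAD (x not live)
Result (2 stmts):
  u = 2
  return u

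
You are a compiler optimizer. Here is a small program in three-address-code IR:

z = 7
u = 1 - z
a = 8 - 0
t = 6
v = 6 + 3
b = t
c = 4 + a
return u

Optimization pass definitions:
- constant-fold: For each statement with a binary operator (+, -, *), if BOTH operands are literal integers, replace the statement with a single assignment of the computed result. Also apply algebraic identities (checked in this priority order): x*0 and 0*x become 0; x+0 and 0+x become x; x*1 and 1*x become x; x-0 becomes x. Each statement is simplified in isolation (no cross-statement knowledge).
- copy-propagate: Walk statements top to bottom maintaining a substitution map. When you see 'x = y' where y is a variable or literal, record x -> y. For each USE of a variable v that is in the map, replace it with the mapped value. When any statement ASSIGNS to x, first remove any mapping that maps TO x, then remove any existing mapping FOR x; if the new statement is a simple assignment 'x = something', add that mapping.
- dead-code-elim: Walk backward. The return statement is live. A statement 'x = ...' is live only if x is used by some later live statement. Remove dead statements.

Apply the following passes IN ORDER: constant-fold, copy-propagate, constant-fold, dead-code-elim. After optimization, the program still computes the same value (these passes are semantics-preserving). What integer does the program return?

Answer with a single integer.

Initial IR:
  z = 7
  u = 1 - z
  a = 8 - 0
  t = 6
  v = 6 + 3
  b = t
  c = 4 + a
  return u
After constant-fold (8 stmts):
  z = 7
  u = 1 - z
  a = 8
  t = 6
  v = 9
  b = t
  c = 4 + a
  return u
After copy-propagate (8 stmts):
  z = 7
  u = 1 - 7
  a = 8
  t = 6
  v = 9
  b = 6
  c = 4 + 8
  return u
After constant-fold (8 stmts):
  z = 7
  u = -6
  a = 8
  t = 6
  v = 9
  b = 6
  c = 12
  return u
After dead-code-elim (2 stmts):
  u = -6
  return u
Evaluate:
  z = 7  =>  z = 7
  u = 1 - z  =>  u = -6
  a = 8 - 0  =>  a = 8
  t = 6  =>  t = 6
  v = 6 + 3  =>  v = 9
  b = t  =>  b = 6
  c = 4 + a  =>  c = 12
  return u = -6

Answer: -6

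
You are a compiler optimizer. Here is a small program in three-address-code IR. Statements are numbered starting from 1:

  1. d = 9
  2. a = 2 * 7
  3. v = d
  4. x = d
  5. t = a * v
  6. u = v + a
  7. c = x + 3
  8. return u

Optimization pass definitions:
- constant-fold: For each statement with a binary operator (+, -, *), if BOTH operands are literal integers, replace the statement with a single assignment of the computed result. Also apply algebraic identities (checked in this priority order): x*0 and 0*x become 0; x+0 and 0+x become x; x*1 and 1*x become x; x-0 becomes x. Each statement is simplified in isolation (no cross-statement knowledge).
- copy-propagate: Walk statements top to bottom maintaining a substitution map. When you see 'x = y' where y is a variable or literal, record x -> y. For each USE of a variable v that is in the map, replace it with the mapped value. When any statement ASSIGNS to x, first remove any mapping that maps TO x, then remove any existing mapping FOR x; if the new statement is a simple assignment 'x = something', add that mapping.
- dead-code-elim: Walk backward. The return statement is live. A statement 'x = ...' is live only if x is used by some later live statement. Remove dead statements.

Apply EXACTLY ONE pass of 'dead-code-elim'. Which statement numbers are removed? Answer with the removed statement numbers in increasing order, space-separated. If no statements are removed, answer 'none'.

Answer: 4 5 7

Derivation:
Backward liveness scan:
Stmt 1 'd = 9': KEEP (d is live); live-in = []
Stmt 2 'a = 2 * 7': KEEP (a is live); live-in = ['d']
Stmt 3 'v = d': KEEP (v is live); live-in = ['a', 'd']
Stmt 4 'x = d': DEAD (x not in live set ['a', 'v'])
Stmt 5 't = a * v': DEAD (t not in live set ['a', 'v'])
Stmt 6 'u = v + a': KEEP (u is live); live-in = ['a', 'v']
Stmt 7 'c = x + 3': DEAD (c not in live set ['u'])
Stmt 8 'return u': KEEP (return); live-in = ['u']
Removed statement numbers: [4, 5, 7]
Surviving IR:
  d = 9
  a = 2 * 7
  v = d
  u = v + a
  return u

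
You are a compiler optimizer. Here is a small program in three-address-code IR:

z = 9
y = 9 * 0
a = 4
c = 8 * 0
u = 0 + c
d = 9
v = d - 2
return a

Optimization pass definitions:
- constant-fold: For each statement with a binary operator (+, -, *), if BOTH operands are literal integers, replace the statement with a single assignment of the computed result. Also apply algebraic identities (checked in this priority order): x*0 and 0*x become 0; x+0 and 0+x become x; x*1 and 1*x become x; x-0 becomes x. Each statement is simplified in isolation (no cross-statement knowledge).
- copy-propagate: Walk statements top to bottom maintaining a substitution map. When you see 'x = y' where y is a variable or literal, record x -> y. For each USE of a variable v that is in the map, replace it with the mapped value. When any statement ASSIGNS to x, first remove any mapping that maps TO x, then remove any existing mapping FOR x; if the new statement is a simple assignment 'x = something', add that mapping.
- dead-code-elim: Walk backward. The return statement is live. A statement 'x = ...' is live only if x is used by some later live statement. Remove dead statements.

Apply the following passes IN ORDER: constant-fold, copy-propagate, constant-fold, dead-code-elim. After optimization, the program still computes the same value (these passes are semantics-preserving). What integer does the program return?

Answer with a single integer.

Initial IR:
  z = 9
  y = 9 * 0
  a = 4
  c = 8 * 0
  u = 0 + c
  d = 9
  v = d - 2
  return a
After constant-fold (8 stmts):
  z = 9
  y = 0
  a = 4
  c = 0
  u = c
  d = 9
  v = d - 2
  return a
After copy-propagate (8 stmts):
  z = 9
  y = 0
  a = 4
  c = 0
  u = 0
  d = 9
  v = 9 - 2
  return 4
After constant-fold (8 stmts):
  z = 9
  y = 0
  a = 4
  c = 0
  u = 0
  d = 9
  v = 7
  return 4
After dead-code-elim (1 stmts):
  return 4
Evaluate:
  z = 9  =>  z = 9
  y = 9 * 0  =>  y = 0
  a = 4  =>  a = 4
  c = 8 * 0  =>  c = 0
  u = 0 + c  =>  u = 0
  d = 9  =>  d = 9
  v = d - 2  =>  v = 7
  return a = 4

Answer: 4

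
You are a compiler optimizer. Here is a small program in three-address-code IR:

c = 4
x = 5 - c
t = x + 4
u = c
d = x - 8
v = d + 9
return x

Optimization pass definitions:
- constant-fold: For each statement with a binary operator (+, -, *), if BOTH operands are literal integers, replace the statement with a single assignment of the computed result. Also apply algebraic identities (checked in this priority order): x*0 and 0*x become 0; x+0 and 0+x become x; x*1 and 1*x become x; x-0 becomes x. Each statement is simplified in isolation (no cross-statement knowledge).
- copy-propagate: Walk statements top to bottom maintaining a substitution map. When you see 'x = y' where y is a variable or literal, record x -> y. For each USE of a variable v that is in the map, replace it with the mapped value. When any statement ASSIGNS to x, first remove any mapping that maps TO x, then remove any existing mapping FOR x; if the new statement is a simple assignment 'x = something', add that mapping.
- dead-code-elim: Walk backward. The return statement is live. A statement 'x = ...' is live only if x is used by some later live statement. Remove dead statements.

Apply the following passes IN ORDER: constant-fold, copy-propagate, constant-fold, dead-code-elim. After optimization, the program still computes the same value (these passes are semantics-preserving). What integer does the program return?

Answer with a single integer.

Initial IR:
  c = 4
  x = 5 - c
  t = x + 4
  u = c
  d = x - 8
  v = d + 9
  return x
After constant-fold (7 stmts):
  c = 4
  x = 5 - c
  t = x + 4
  u = c
  d = x - 8
  v = d + 9
  return x
After copy-propagate (7 stmts):
  c = 4
  x = 5 - 4
  t = x + 4
  u = 4
  d = x - 8
  v = d + 9
  return x
After constant-fold (7 stmts):
  c = 4
  x = 1
  t = x + 4
  u = 4
  d = x - 8
  v = d + 9
  return x
After dead-code-elim (2 stmts):
  x = 1
  return x
Evaluate:
  c = 4  =>  c = 4
  x = 5 - c  =>  x = 1
  t = x + 4  =>  t = 5
  u = c  =>  u = 4
  d = x - 8  =>  d = -7
  v = d + 9  =>  v = 2
  return x = 1

Answer: 1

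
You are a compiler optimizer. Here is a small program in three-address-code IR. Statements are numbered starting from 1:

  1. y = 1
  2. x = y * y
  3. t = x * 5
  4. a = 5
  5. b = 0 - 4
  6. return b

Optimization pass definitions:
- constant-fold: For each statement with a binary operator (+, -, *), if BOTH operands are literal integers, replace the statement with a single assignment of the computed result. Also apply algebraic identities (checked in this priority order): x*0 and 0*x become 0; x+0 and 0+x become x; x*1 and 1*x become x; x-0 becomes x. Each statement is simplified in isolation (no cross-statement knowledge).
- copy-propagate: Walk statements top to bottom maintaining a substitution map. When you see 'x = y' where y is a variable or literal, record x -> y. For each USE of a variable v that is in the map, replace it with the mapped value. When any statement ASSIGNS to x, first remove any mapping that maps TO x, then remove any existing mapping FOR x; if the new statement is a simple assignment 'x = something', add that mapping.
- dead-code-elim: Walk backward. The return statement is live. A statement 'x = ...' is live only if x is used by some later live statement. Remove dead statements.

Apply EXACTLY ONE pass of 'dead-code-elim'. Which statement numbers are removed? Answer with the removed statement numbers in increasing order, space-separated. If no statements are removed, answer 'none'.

Answer: 1 2 3 4

Derivation:
Backward liveness scan:
Stmt 1 'y = 1': DEAD (y not in live set [])
Stmt 2 'x = y * y': DEAD (x not in live set [])
Stmt 3 't = x * 5': DEAD (t not in live set [])
Stmt 4 'a = 5': DEAD (a not in live set [])
Stmt 5 'b = 0 - 4': KEEP (b is live); live-in = []
Stmt 6 'return b': KEEP (return); live-in = ['b']
Removed statement numbers: [1, 2, 3, 4]
Surviving IR:
  b = 0 - 4
  return b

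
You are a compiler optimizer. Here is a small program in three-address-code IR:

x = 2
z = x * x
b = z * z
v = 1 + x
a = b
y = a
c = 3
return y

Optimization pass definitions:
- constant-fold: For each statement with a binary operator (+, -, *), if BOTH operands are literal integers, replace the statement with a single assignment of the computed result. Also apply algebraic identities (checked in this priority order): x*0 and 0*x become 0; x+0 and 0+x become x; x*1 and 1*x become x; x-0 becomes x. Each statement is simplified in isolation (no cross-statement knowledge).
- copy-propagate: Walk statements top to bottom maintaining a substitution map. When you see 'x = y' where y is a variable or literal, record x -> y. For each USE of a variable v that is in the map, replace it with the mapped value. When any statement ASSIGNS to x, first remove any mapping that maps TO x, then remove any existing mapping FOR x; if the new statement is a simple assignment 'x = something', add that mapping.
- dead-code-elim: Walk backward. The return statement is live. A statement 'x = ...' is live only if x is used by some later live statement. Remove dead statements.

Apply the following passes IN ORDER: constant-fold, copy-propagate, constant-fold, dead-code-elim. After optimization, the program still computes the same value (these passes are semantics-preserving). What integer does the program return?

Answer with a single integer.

Initial IR:
  x = 2
  z = x * x
  b = z * z
  v = 1 + x
  a = b
  y = a
  c = 3
  return y
After constant-fold (8 stmts):
  x = 2
  z = x * x
  b = z * z
  v = 1 + x
  a = b
  y = a
  c = 3
  return y
After copy-propagate (8 stmts):
  x = 2
  z = 2 * 2
  b = z * z
  v = 1 + 2
  a = b
  y = b
  c = 3
  return b
After constant-fold (8 stmts):
  x = 2
  z = 4
  b = z * z
  v = 3
  a = b
  y = b
  c = 3
  return b
After dead-code-elim (3 stmts):
  z = 4
  b = z * z
  return b
Evaluate:
  x = 2  =>  x = 2
  z = x * x  =>  z = 4
  b = z * z  =>  b = 16
  v = 1 + x  =>  v = 3
  a = b  =>  a = 16
  y = a  =>  y = 16
  c = 3  =>  c = 3
  return y = 16

Answer: 16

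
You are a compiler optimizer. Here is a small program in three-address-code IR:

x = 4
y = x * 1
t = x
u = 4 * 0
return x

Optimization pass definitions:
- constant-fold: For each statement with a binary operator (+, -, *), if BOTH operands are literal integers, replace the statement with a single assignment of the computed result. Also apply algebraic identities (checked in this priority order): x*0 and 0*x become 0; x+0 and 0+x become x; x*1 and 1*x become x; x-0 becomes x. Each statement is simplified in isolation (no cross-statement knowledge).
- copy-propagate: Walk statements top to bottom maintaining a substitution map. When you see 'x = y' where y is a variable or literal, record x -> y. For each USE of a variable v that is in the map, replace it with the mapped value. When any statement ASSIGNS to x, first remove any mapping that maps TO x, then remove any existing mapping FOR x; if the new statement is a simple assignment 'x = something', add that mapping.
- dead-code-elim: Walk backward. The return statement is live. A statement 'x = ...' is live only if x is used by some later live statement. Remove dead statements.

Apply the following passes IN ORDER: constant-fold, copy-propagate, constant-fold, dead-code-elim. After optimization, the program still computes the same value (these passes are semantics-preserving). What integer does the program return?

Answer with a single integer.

Answer: 4

Derivation:
Initial IR:
  x = 4
  y = x * 1
  t = x
  u = 4 * 0
  return x
After constant-fold (5 stmts):
  x = 4
  y = x
  t = x
  u = 0
  return x
After copy-propagate (5 stmts):
  x = 4
  y = 4
  t = 4
  u = 0
  return 4
After constant-fold (5 stmts):
  x = 4
  y = 4
  t = 4
  u = 0
  return 4
After dead-code-elim (1 stmts):
  return 4
Evaluate:
  x = 4  =>  x = 4
  y = x * 1  =>  y = 4
  t = x  =>  t = 4
  u = 4 * 0  =>  u = 0
  return x = 4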